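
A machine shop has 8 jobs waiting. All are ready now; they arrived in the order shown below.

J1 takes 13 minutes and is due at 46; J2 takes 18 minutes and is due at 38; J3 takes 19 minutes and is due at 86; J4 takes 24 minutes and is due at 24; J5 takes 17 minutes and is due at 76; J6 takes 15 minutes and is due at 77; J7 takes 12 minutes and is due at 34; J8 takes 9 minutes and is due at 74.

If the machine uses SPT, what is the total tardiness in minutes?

SPT (increasing processing time): J8 J7 J1 J6 J5 J2 J3 J4.
J8: 0→9, due 74, tardiness 0
J7: 9→21, due 34, tardiness 0
J1: 21→34, due 46, tardiness 0
J6: 34→49, due 77, tardiness 0
J5: 49→66, due 76, tardiness 0
J2: 66→84, due 38, tardiness 46
J3: 84→103, due 86, tardiness 17
J4: 103→127, due 24, tardiness 103
Sum = 0+0+0+0+0+46+17+103 = 166.

166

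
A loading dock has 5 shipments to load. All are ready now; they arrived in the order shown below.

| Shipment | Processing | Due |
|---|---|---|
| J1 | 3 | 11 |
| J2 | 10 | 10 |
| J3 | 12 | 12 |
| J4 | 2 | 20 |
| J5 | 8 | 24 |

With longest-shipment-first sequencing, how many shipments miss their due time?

4

LPT (decreasing processing time): J3 J2 J5 J1 J4.
J3: 0→12, due 12, tardiness 0
J2: 12→22, due 10, tardiness 12
J5: 22→30, due 24, tardiness 6
J1: 30→33, due 11, tardiness 22
J4: 33→35, due 20, tardiness 15
Late shipments: 4.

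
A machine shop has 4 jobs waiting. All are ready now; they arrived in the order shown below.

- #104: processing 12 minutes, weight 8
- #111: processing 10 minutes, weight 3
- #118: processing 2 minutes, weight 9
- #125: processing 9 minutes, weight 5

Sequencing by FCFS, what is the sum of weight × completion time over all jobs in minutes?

FIFO (arrival order): #104 #111 #118 #125.
#104: finishes 12, weight 8, w·C = 96
#111: finishes 22, weight 3, w·C = 66
#118: finishes 24, weight 9, w·C = 216
#125: finishes 33, weight 5, w·C = 165
Sum = 96+66+216+165 = 543.

543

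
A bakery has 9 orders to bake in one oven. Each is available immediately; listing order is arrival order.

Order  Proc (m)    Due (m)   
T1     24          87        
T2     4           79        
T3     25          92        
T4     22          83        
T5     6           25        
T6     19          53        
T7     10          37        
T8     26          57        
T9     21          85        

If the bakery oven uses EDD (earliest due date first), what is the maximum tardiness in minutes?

EDD (increasing due date): T5 T7 T6 T8 T2 T4 T9 T1 T3.
T5: 0→6, due 25, tardiness 0
T7: 6→16, due 37, tardiness 0
T6: 16→35, due 53, tardiness 0
T8: 35→61, due 57, tardiness 4
T2: 61→65, due 79, tardiness 0
T4: 65→87, due 83, tardiness 4
T9: 87→108, due 85, tardiness 23
T1: 108→132, due 87, tardiness 45
T3: 132→157, due 92, tardiness 65
Maximum = 65.

65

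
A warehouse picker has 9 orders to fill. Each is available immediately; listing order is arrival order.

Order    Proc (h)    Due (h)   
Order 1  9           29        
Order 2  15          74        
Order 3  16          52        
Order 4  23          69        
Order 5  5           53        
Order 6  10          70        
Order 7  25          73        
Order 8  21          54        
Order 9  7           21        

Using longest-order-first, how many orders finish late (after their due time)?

7

LPT (decreasing processing time): Order 7 Order 4 Order 8 Order 3 Order 2 Order 6 Order 1 Order 9 Order 5.
Order 7: 0→25, due 73, tardiness 0
Order 4: 25→48, due 69, tardiness 0
Order 8: 48→69, due 54, tardiness 15
Order 3: 69→85, due 52, tardiness 33
Order 2: 85→100, due 74, tardiness 26
Order 6: 100→110, due 70, tardiness 40
Order 1: 110→119, due 29, tardiness 90
Order 9: 119→126, due 21, tardiness 105
Order 5: 126→131, due 53, tardiness 78
Late orders: 7.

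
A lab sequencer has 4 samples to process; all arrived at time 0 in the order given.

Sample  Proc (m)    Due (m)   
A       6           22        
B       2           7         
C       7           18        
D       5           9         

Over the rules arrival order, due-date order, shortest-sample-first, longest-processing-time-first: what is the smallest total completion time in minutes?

FIFO (arrival order): A B C D.
A: 0→6
B: 6→8
C: 8→15
D: 15→20
Sum = 6+8+15+20 = 49.
EDD (increasing due date): B D C A.
B: 0→2
D: 2→7
C: 7→14
A: 14→20
Sum = 2+7+14+20 = 43.
SPT (increasing processing time): B D A C.
B: 0→2
D: 2→7
A: 7→13
C: 13→20
Sum = 2+7+13+20 = 42.
LPT (decreasing processing time): C A D B.
C: 0→7
A: 7→13
D: 13→18
B: 18→20
Sum = 7+13+18+20 = 58.
FIFO 49, EDD 43, SPT 42, LPT 58 → minimum 42.

42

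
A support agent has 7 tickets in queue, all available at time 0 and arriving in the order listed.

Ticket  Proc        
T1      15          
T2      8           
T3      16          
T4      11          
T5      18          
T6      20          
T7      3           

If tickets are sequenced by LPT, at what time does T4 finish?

80

LPT (decreasing processing time): T6 T5 T3 T1 T4 T2 T7.
T6: 0→20
T5: 20→38
T3: 38→54
T1: 54→69
T4: 69→80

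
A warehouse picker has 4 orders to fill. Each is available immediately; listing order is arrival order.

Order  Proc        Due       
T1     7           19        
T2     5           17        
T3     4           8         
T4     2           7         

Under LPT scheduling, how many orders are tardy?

LPT (decreasing processing time): T1 T2 T3 T4.
T1: 0→7, due 19, tardiness 0
T2: 7→12, due 17, tardiness 0
T3: 12→16, due 8, tardiness 8
T4: 16→18, due 7, tardiness 11
Late orders: 2.

2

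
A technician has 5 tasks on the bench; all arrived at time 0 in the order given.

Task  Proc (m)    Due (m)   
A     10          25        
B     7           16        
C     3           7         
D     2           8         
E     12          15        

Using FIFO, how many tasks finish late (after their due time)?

4

FIFO (arrival order): A B C D E.
A: 0→10, due 25, tardiness 0
B: 10→17, due 16, tardiness 1
C: 17→20, due 7, tardiness 13
D: 20→22, due 8, tardiness 14
E: 22→34, due 15, tardiness 19
Late tasks: 4.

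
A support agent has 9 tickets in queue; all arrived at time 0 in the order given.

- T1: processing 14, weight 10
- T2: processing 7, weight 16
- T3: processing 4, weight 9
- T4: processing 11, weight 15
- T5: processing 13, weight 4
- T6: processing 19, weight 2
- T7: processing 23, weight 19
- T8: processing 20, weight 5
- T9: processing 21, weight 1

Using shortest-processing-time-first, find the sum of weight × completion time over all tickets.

SPT (increasing processing time): T3 T2 T4 T5 T1 T6 T8 T9 T7.
T3: finishes 4, weight 9, w·C = 36
T2: finishes 11, weight 16, w·C = 176
T4: finishes 22, weight 15, w·C = 330
T5: finishes 35, weight 4, w·C = 140
T1: finishes 49, weight 10, w·C = 490
T6: finishes 68, weight 2, w·C = 136
T8: finishes 88, weight 5, w·C = 440
T9: finishes 109, weight 1, w·C = 109
T7: finishes 132, weight 19, w·C = 2508
Sum = 36+176+330+140+490+136+440+109+2508 = 4365.

4365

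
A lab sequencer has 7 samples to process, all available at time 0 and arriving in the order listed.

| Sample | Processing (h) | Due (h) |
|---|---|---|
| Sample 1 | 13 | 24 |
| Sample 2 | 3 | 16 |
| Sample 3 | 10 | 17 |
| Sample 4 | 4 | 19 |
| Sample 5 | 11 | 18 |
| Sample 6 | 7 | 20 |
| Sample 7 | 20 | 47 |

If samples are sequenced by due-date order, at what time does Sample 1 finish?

48

EDD (increasing due date): Sample 2 Sample 3 Sample 5 Sample 4 Sample 6 Sample 1 Sample 7.
Sample 2: 0→3
Sample 3: 3→13
Sample 5: 13→24
Sample 4: 24→28
Sample 6: 28→35
Sample 1: 35→48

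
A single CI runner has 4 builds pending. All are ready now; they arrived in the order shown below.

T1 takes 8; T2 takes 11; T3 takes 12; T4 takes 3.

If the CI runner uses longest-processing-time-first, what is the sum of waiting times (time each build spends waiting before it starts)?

66

LPT (decreasing processing time): T3 T2 T1 T4.
T3: waits 0, runs 0→12
T2: waits 12, runs 12→23
T1: waits 23, runs 23→31
T4: waits 31, runs 31→34
Sum = 0+12+23+31 = 66.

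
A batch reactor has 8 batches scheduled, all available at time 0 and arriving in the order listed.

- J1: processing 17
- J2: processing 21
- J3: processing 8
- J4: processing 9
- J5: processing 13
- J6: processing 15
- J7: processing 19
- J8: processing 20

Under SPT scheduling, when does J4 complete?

17

SPT (increasing processing time): J3 J4 J5 J6 J1 J7 J8 J2.
J3: 0→8
J4: 8→17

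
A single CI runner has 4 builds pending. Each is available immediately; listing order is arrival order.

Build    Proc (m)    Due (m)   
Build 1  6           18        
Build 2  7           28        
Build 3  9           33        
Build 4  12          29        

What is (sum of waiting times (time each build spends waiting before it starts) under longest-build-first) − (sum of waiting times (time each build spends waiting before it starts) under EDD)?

17

LPT (decreasing processing time): Build 4 Build 3 Build 2 Build 1.
Build 4: waits 0, runs 0→12
Build 3: waits 12, runs 12→21
Build 2: waits 21, runs 21→28
Build 1: waits 28, runs 28→34
Sum = 0+12+21+28 = 61.
EDD (increasing due date): Build 1 Build 2 Build 4 Build 3.
Build 1: waits 0, runs 0→6
Build 2: waits 6, runs 6→13
Build 4: waits 13, runs 13→25
Build 3: waits 25, runs 25→34
Sum = 0+6+13+25 = 44.
Difference = 61 − 44 = 17.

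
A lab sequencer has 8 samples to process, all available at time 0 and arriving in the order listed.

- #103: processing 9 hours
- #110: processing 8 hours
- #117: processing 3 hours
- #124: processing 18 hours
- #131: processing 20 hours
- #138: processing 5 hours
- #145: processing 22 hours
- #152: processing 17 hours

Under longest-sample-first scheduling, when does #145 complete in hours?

22

LPT (decreasing processing time): #145 #131 #124 #152 #103 #110 #138 #117.
#145: 0→22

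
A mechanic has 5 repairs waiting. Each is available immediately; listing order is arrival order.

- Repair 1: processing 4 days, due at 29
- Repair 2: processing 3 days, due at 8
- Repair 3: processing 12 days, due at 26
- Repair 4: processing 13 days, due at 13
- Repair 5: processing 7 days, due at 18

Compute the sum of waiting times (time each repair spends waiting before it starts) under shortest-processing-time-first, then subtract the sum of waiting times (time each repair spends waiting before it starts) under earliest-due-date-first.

SPT (increasing processing time): Repair 2 Repair 1 Repair 5 Repair 3 Repair 4.
Repair 2: waits 0, runs 0→3
Repair 1: waits 3, runs 3→7
Repair 5: waits 7, runs 7→14
Repair 3: waits 14, runs 14→26
Repair 4: waits 26, runs 26→39
Sum = 0+3+7+14+26 = 50.
EDD (increasing due date): Repair 2 Repair 4 Repair 5 Repair 3 Repair 1.
Repair 2: waits 0, runs 0→3
Repair 4: waits 3, runs 3→16
Repair 5: waits 16, runs 16→23
Repair 3: waits 23, runs 23→35
Repair 1: waits 35, runs 35→39
Sum = 0+3+16+23+35 = 77.
Difference = 50 − 77 = -27.

-27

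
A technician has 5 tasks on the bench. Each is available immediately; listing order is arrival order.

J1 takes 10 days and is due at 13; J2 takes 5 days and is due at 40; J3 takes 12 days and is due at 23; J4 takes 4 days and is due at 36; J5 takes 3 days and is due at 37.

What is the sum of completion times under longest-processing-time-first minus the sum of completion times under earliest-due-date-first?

LPT (decreasing processing time): J3 J1 J2 J4 J5.
J3: 0→12
J1: 12→22
J2: 22→27
J4: 27→31
J5: 31→34
Sum = 12+22+27+31+34 = 126.
EDD (increasing due date): J1 J3 J4 J5 J2.
J1: 0→10
J3: 10→22
J4: 22→26
J5: 26→29
J2: 29→34
Sum = 10+22+26+29+34 = 121.
Difference = 126 − 121 = 5.

5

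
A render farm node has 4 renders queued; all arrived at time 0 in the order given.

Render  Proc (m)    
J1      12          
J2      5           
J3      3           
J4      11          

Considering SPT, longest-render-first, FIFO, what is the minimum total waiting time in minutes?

SPT (increasing processing time): J3 J2 J4 J1.
J3: waits 0, runs 0→3
J2: waits 3, runs 3→8
J4: waits 8, runs 8→19
J1: waits 19, runs 19→31
Sum = 0+3+8+19 = 30.
LPT (decreasing processing time): J1 J4 J2 J3.
J1: waits 0, runs 0→12
J4: waits 12, runs 12→23
J2: waits 23, runs 23→28
J3: waits 28, runs 28→31
Sum = 0+12+23+28 = 63.
FIFO (arrival order): J1 J2 J3 J4.
J1: waits 0, runs 0→12
J2: waits 12, runs 12→17
J3: waits 17, runs 17→20
J4: waits 20, runs 20→31
Sum = 0+12+17+20 = 49.
SPT 30, LPT 63, FIFO 49 → minimum 30.

30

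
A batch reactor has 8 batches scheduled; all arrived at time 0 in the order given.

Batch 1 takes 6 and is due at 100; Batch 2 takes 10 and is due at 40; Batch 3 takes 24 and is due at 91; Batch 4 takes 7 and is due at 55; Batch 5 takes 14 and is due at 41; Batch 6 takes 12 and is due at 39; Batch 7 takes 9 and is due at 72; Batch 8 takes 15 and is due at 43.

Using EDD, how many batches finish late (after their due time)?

2

EDD (increasing due date): Batch 6 Batch 2 Batch 5 Batch 8 Batch 4 Batch 7 Batch 3 Batch 1.
Batch 6: 0→12, due 39, tardiness 0
Batch 2: 12→22, due 40, tardiness 0
Batch 5: 22→36, due 41, tardiness 0
Batch 8: 36→51, due 43, tardiness 8
Batch 4: 51→58, due 55, tardiness 3
Batch 7: 58→67, due 72, tardiness 0
Batch 3: 67→91, due 91, tardiness 0
Batch 1: 91→97, due 100, tardiness 0
Late batches: 2.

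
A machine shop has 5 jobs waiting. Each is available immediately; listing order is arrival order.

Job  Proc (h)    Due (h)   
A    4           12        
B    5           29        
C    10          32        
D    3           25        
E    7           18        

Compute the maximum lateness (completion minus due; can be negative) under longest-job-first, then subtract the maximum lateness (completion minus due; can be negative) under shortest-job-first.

13

LPT (decreasing processing time): C E B A D.
C: 0→10, due 32, lateness -22
E: 10→17, due 18, lateness -1
B: 17→22, due 29, lateness -7
A: 22→26, due 12, lateness 14
D: 26→29, due 25, lateness 4
Maximum = 14.
SPT (increasing processing time): D A B E C.
D: 0→3, due 25, lateness -22
A: 3→7, due 12, lateness -5
B: 7→12, due 29, lateness -17
E: 12→19, due 18, lateness 1
C: 19→29, due 32, lateness -3
Maximum = 1.
Difference = 14 − 1 = 13.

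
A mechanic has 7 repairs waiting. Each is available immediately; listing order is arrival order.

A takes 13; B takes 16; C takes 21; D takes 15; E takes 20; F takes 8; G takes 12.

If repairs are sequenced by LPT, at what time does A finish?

LPT (decreasing processing time): C E B D A G F.
C: 0→21
E: 21→41
B: 41→57
D: 57→72
A: 72→85

85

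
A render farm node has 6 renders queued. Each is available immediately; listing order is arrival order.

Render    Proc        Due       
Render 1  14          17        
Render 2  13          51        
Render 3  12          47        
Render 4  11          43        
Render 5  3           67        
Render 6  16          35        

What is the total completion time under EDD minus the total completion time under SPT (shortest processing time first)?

69

EDD (increasing due date): Render 1 Render 6 Render 4 Render 3 Render 2 Render 5.
Render 1: 0→14
Render 6: 14→30
Render 4: 30→41
Render 3: 41→53
Render 2: 53→66
Render 5: 66→69
Sum = 14+30+41+53+66+69 = 273.
SPT (increasing processing time): Render 5 Render 4 Render 3 Render 2 Render 1 Render 6.
Render 5: 0→3
Render 4: 3→14
Render 3: 14→26
Render 2: 26→39
Render 1: 39→53
Render 6: 53→69
Sum = 3+14+26+39+53+69 = 204.
Difference = 273 − 204 = 69.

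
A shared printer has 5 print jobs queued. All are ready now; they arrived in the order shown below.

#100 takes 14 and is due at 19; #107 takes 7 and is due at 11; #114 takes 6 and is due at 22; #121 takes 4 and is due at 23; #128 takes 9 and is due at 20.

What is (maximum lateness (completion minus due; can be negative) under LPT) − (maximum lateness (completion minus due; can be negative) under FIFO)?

-1

LPT (decreasing processing time): #100 #128 #107 #114 #121.
#100: 0→14, due 19, lateness -5
#128: 14→23, due 20, lateness 3
#107: 23→30, due 11, lateness 19
#114: 30→36, due 22, lateness 14
#121: 36→40, due 23, lateness 17
Maximum = 19.
FIFO (arrival order): #100 #107 #114 #121 #128.
#100: 0→14, due 19, lateness -5
#107: 14→21, due 11, lateness 10
#114: 21→27, due 22, lateness 5
#121: 27→31, due 23, lateness 8
#128: 31→40, due 20, lateness 20
Maximum = 20.
Difference = 19 − 20 = -1.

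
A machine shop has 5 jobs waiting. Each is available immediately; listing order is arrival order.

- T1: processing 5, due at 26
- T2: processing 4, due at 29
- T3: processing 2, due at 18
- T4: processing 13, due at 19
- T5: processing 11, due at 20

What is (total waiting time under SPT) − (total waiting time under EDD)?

-33

SPT (increasing processing time): T3 T2 T1 T5 T4.
T3: waits 0, runs 0→2
T2: waits 2, runs 2→6
T1: waits 6, runs 6→11
T5: waits 11, runs 11→22
T4: waits 22, runs 22→35
Sum = 0+2+6+11+22 = 41.
EDD (increasing due date): T3 T4 T5 T1 T2.
T3: waits 0, runs 0→2
T4: waits 2, runs 2→15
T5: waits 15, runs 15→26
T1: waits 26, runs 26→31
T2: waits 31, runs 31→35
Sum = 0+2+15+26+31 = 74.
Difference = 41 − 74 = -33.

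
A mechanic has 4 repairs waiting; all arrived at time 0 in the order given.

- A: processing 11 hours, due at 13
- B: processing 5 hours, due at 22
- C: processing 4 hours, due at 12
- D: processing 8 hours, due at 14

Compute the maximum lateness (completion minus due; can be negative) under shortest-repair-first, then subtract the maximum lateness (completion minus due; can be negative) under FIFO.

1

SPT (increasing processing time): C B D A.
C: 0→4, due 12, lateness -8
B: 4→9, due 22, lateness -13
D: 9→17, due 14, lateness 3
A: 17→28, due 13, lateness 15
Maximum = 15.
FIFO (arrival order): A B C D.
A: 0→11, due 13, lateness -2
B: 11→16, due 22, lateness -6
C: 16→20, due 12, lateness 8
D: 20→28, due 14, lateness 14
Maximum = 14.
Difference = 15 − 14 = 1.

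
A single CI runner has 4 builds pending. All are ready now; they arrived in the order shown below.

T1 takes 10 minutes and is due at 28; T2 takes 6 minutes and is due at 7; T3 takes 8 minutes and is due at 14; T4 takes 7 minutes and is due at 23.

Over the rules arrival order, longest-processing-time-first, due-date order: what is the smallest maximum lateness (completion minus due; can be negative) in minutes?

3

FIFO (arrival order): T1 T2 T3 T4.
T1: 0→10, due 28, lateness -18
T2: 10→16, due 7, lateness 9
T3: 16→24, due 14, lateness 10
T4: 24→31, due 23, lateness 8
Maximum = 10.
LPT (decreasing processing time): T1 T3 T4 T2.
T1: 0→10, due 28, lateness -18
T3: 10→18, due 14, lateness 4
T4: 18→25, due 23, lateness 2
T2: 25→31, due 7, lateness 24
Maximum = 24.
EDD (increasing due date): T2 T3 T4 T1.
T2: 0→6, due 7, lateness -1
T3: 6→14, due 14, lateness 0
T4: 14→21, due 23, lateness -2
T1: 21→31, due 28, lateness 3
Maximum = 3.
FIFO 10, LPT 24, EDD 3 → minimum 3.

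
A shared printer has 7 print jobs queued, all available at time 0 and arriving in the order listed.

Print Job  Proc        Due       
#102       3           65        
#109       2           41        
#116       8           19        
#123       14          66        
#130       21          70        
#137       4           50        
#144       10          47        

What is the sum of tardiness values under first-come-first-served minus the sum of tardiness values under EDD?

17

FIFO (arrival order): #102 #109 #116 #123 #130 #137 #144.
#102: 0→3, due 65, tardiness 0
#109: 3→5, due 41, tardiness 0
#116: 5→13, due 19, tardiness 0
#123: 13→27, due 66, tardiness 0
#130: 27→48, due 70, tardiness 0
#137: 48→52, due 50, tardiness 2
#144: 52→62, due 47, tardiness 15
Sum = 0+0+0+0+0+2+15 = 17.
EDD (increasing due date): #116 #109 #144 #137 #102 #123 #130.
#116: 0→8, due 19, tardiness 0
#109: 8→10, due 41, tardiness 0
#144: 10→20, due 47, tardiness 0
#137: 20→24, due 50, tardiness 0
#102: 24→27, due 65, tardiness 0
#123: 27→41, due 66, tardiness 0
#130: 41→62, due 70, tardiness 0
Sum = 0+0+0+0+0+0+0 = 0.
Difference = 17 − 0 = 17.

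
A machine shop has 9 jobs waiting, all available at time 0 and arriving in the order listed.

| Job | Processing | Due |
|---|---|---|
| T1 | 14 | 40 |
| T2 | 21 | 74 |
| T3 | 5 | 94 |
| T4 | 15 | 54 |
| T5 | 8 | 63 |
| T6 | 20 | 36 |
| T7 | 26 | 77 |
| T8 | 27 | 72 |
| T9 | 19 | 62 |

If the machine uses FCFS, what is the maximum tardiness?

FIFO (arrival order): T1 T2 T3 T4 T5 T6 T7 T8 T9.
T1: 0→14, due 40, tardiness 0
T2: 14→35, due 74, tardiness 0
T3: 35→40, due 94, tardiness 0
T4: 40→55, due 54, tardiness 1
T5: 55→63, due 63, tardiness 0
T6: 63→83, due 36, tardiness 47
T7: 83→109, due 77, tardiness 32
T8: 109→136, due 72, tardiness 64
T9: 136→155, due 62, tardiness 93
Maximum = 93.

93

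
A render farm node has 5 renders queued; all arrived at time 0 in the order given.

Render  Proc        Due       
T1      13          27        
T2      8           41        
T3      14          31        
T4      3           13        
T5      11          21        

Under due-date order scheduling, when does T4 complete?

EDD (increasing due date): T4 T5 T1 T3 T2.
T4: 0→3

3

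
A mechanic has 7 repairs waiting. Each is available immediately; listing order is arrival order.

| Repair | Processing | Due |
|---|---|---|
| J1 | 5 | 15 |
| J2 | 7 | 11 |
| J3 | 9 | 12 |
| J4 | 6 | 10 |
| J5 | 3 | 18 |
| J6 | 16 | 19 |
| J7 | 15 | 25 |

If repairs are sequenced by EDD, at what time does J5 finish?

EDD (increasing due date): J4 J2 J3 J1 J5 J6 J7.
J4: 0→6
J2: 6→13
J3: 13→22
J1: 22→27
J5: 27→30

30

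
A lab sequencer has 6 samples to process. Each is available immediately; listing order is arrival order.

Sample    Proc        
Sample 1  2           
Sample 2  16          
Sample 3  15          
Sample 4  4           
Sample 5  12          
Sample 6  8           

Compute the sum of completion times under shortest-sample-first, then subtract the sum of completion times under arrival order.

-50

SPT (increasing processing time): Sample 1 Sample 4 Sample 6 Sample 5 Sample 3 Sample 2.
Sample 1: 0→2
Sample 4: 2→6
Sample 6: 6→14
Sample 5: 14→26
Sample 3: 26→41
Sample 2: 41→57
Sum = 2+6+14+26+41+57 = 146.
FIFO (arrival order): Sample 1 Sample 2 Sample 3 Sample 4 Sample 5 Sample 6.
Sample 1: 0→2
Sample 2: 2→18
Sample 3: 18→33
Sample 4: 33→37
Sample 5: 37→49
Sample 6: 49→57
Sum = 2+18+33+37+49+57 = 196.
Difference = 146 − 196 = -50.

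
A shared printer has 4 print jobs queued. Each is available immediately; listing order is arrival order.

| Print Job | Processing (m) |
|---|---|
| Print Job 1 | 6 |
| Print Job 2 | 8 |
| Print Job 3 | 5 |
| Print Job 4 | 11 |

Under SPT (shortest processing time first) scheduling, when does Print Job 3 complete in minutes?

5

SPT (increasing processing time): Print Job 3 Print Job 1 Print Job 2 Print Job 4.
Print Job 3: 0→5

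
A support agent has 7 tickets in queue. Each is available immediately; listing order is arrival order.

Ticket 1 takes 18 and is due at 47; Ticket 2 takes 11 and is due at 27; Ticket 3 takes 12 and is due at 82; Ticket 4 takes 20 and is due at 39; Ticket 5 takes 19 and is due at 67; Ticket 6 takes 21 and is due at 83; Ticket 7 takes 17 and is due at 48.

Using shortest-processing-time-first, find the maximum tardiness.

SPT (increasing processing time): Ticket 2 Ticket 3 Ticket 7 Ticket 1 Ticket 5 Ticket 4 Ticket 6.
Ticket 2: 0→11, due 27, tardiness 0
Ticket 3: 11→23, due 82, tardiness 0
Ticket 7: 23→40, due 48, tardiness 0
Ticket 1: 40→58, due 47, tardiness 11
Ticket 5: 58→77, due 67, tardiness 10
Ticket 4: 77→97, due 39, tardiness 58
Ticket 6: 97→118, due 83, tardiness 35
Maximum = 58.

58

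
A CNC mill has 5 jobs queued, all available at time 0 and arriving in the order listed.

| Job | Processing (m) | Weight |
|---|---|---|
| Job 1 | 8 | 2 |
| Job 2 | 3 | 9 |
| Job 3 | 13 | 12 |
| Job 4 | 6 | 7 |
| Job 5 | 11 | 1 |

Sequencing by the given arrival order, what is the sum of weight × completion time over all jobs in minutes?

654

FIFO (arrival order): Job 1 Job 2 Job 3 Job 4 Job 5.
Job 1: finishes 8, weight 2, w·C = 16
Job 2: finishes 11, weight 9, w·C = 99
Job 3: finishes 24, weight 12, w·C = 288
Job 4: finishes 30, weight 7, w·C = 210
Job 5: finishes 41, weight 1, w·C = 41
Sum = 16+99+288+210+41 = 654.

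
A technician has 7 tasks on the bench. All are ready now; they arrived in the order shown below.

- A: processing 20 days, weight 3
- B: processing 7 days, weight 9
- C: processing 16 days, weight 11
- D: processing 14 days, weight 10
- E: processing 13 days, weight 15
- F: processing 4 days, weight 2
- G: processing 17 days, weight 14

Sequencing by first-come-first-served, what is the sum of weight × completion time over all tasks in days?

FIFO (arrival order): A B C D E F G.
A: finishes 20, weight 3, w·C = 60
B: finishes 27, weight 9, w·C = 243
C: finishes 43, weight 11, w·C = 473
D: finishes 57, weight 10, w·C = 570
E: finishes 70, weight 15, w·C = 1050
F: finishes 74, weight 2, w·C = 148
G: finishes 91, weight 14, w·C = 1274
Sum = 60+243+473+570+1050+148+1274 = 3818.

3818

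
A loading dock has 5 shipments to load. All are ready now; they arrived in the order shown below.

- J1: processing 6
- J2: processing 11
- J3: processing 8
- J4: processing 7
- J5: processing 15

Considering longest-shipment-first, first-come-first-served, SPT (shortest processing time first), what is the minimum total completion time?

119

LPT (decreasing processing time): J5 J2 J3 J4 J1.
J5: 0→15
J2: 15→26
J3: 26→34
J4: 34→41
J1: 41→47
Sum = 15+26+34+41+47 = 163.
FIFO (arrival order): J1 J2 J3 J4 J5.
J1: 0→6
J2: 6→17
J3: 17→25
J4: 25→32
J5: 32→47
Sum = 6+17+25+32+47 = 127.
SPT (increasing processing time): J1 J4 J3 J2 J5.
J1: 0→6
J4: 6→13
J3: 13→21
J2: 21→32
J5: 32→47
Sum = 6+13+21+32+47 = 119.
LPT 163, FIFO 127, SPT 119 → minimum 119.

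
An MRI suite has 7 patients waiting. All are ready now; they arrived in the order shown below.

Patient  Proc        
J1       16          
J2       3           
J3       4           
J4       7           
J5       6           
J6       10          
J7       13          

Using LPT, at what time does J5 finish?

52

LPT (decreasing processing time): J1 J7 J6 J4 J5 J3 J2.
J1: 0→16
J7: 16→29
J6: 29→39
J4: 39→46
J5: 46→52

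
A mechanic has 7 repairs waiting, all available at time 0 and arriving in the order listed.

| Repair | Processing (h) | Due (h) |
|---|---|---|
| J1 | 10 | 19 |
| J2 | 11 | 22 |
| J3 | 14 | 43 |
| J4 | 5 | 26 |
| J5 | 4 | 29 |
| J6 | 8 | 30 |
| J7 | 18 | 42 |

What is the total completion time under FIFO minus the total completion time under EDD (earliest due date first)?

FIFO (arrival order): J1 J2 J3 J4 J5 J6 J7.
J1: 0→10
J2: 10→21
J3: 21→35
J4: 35→40
J5: 40→44
J6: 44→52
J7: 52→70
Sum = 10+21+35+40+44+52+70 = 272.
EDD (increasing due date): J1 J2 J4 J5 J6 J7 J3.
J1: 0→10
J2: 10→21
J4: 21→26
J5: 26→30
J6: 30→38
J7: 38→56
J3: 56→70
Sum = 10+21+26+30+38+56+70 = 251.
Difference = 272 − 251 = 21.

21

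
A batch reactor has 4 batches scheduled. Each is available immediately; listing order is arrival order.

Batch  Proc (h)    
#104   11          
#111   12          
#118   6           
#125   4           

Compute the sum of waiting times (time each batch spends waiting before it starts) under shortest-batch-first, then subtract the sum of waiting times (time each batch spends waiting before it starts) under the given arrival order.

-28

SPT (increasing processing time): #125 #118 #104 #111.
#125: waits 0, runs 0→4
#118: waits 4, runs 4→10
#104: waits 10, runs 10→21
#111: waits 21, runs 21→33
Sum = 0+4+10+21 = 35.
FIFO (arrival order): #104 #111 #118 #125.
#104: waits 0, runs 0→11
#111: waits 11, runs 11→23
#118: waits 23, runs 23→29
#125: waits 29, runs 29→33
Sum = 0+11+23+29 = 63.
Difference = 35 − 63 = -28.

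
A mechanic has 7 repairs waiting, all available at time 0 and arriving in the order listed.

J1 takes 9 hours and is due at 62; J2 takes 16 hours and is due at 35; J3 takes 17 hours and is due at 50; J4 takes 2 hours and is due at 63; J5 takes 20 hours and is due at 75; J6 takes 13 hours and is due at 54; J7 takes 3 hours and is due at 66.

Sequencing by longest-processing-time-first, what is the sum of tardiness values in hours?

LPT (decreasing processing time): J5 J3 J2 J6 J1 J7 J4.
J5: 0→20, due 75, tardiness 0
J3: 20→37, due 50, tardiness 0
J2: 37→53, due 35, tardiness 18
J6: 53→66, due 54, tardiness 12
J1: 66→75, due 62, tardiness 13
J7: 75→78, due 66, tardiness 12
J4: 78→80, due 63, tardiness 17
Sum = 0+0+18+12+13+12+17 = 72.

72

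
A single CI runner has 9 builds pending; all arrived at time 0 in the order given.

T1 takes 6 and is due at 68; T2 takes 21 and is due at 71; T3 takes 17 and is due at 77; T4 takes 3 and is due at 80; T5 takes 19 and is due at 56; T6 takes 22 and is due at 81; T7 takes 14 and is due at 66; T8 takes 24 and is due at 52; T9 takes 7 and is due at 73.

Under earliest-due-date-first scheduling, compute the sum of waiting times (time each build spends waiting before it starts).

581

EDD (increasing due date): T8 T5 T7 T1 T2 T9 T3 T4 T6.
T8: waits 0, runs 0→24
T5: waits 24, runs 24→43
T7: waits 43, runs 43→57
T1: waits 57, runs 57→63
T2: waits 63, runs 63→84
T9: waits 84, runs 84→91
T3: waits 91, runs 91→108
T4: waits 108, runs 108→111
T6: waits 111, runs 111→133
Sum = 0+24+43+57+63+84+91+108+111 = 581.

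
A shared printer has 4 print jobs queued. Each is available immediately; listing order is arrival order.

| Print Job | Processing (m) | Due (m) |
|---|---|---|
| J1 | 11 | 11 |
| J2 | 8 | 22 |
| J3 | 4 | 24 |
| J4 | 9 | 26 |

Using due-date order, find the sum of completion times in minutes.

85

EDD (increasing due date): J1 J2 J3 J4.
J1: 0→11
J2: 11→19
J3: 19→23
J4: 23→32
Sum = 11+19+23+32 = 85.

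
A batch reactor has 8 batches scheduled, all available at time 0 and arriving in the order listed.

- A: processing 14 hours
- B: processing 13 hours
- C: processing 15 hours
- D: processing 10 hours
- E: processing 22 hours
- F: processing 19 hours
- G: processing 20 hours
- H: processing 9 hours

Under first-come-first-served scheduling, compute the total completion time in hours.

537

FIFO (arrival order): A B C D E F G H.
A: 0→14
B: 14→27
C: 27→42
D: 42→52
E: 52→74
F: 74→93
G: 93→113
H: 113→122
Sum = 14+27+42+52+74+93+113+122 = 537.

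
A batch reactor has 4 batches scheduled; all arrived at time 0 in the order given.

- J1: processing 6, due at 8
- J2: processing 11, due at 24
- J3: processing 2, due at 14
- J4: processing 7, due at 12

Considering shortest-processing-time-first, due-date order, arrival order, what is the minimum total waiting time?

25

SPT (increasing processing time): J3 J1 J4 J2.
J3: waits 0, runs 0→2
J1: waits 2, runs 2→8
J4: waits 8, runs 8→15
J2: waits 15, runs 15→26
Sum = 0+2+8+15 = 25.
EDD (increasing due date): J1 J4 J3 J2.
J1: waits 0, runs 0→6
J4: waits 6, runs 6→13
J3: waits 13, runs 13→15
J2: waits 15, runs 15→26
Sum = 0+6+13+15 = 34.
FIFO (arrival order): J1 J2 J3 J4.
J1: waits 0, runs 0→6
J2: waits 6, runs 6→17
J3: waits 17, runs 17→19
J4: waits 19, runs 19→26
Sum = 0+6+17+19 = 42.
SPT 25, EDD 34, FIFO 42 → minimum 25.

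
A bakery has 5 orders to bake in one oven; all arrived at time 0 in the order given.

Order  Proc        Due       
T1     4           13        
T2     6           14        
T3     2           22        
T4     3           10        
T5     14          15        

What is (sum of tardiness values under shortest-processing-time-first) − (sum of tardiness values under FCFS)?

SPT (increasing processing time): T3 T4 T1 T2 T5.
T3: 0→2, due 22, tardiness 0
T4: 2→5, due 10, tardiness 0
T1: 5→9, due 13, tardiness 0
T2: 9→15, due 14, tardiness 1
T5: 15→29, due 15, tardiness 14
Sum = 0+0+0+1+14 = 15.
FIFO (arrival order): T1 T2 T3 T4 T5.
T1: 0→4, due 13, tardiness 0
T2: 4→10, due 14, tardiness 0
T3: 10→12, due 22, tardiness 0
T4: 12→15, due 10, tardiness 5
T5: 15→29, due 15, tardiness 14
Sum = 0+0+0+5+14 = 19.
Difference = 15 − 19 = -4.

-4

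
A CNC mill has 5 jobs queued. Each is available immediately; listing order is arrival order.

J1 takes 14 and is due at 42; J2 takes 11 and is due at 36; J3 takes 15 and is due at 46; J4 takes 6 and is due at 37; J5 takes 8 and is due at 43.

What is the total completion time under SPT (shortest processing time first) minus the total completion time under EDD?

-14

SPT (increasing processing time): J4 J5 J2 J1 J3.
J4: 0→6
J5: 6→14
J2: 14→25
J1: 25→39
J3: 39→54
Sum = 6+14+25+39+54 = 138.
EDD (increasing due date): J2 J4 J1 J5 J3.
J2: 0→11
J4: 11→17
J1: 17→31
J5: 31→39
J3: 39→54
Sum = 11+17+31+39+54 = 152.
Difference = 138 − 152 = -14.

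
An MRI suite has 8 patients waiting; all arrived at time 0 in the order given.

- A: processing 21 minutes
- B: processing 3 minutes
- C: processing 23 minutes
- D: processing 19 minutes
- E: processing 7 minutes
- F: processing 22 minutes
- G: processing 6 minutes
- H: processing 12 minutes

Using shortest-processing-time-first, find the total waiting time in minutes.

SPT (increasing processing time): B G E H D A F C.
B: waits 0, runs 0→3
G: waits 3, runs 3→9
E: waits 9, runs 9→16
H: waits 16, runs 16→28
D: waits 28, runs 28→47
A: waits 47, runs 47→68
F: waits 68, runs 68→90
C: waits 90, runs 90→113
Sum = 0+3+9+16+28+47+68+90 = 261.

261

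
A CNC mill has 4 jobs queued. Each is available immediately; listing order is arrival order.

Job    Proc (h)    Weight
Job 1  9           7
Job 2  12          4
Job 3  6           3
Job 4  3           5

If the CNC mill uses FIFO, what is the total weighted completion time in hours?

378

FIFO (arrival order): Job 1 Job 2 Job 3 Job 4.
Job 1: finishes 9, weight 7, w·C = 63
Job 2: finishes 21, weight 4, w·C = 84
Job 3: finishes 27, weight 3, w·C = 81
Job 4: finishes 30, weight 5, w·C = 150
Sum = 63+84+81+150 = 378.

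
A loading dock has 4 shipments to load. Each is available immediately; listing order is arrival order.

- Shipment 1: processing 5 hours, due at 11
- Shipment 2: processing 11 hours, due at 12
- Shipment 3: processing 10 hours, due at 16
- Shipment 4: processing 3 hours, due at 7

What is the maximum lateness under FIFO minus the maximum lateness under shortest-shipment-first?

FIFO (arrival order): Shipment 1 Shipment 2 Shipment 3 Shipment 4.
Shipment 1: 0→5, due 11, lateness -6
Shipment 2: 5→16, due 12, lateness 4
Shipment 3: 16→26, due 16, lateness 10
Shipment 4: 26→29, due 7, lateness 22
Maximum = 22.
SPT (increasing processing time): Shipment 4 Shipment 1 Shipment 3 Shipment 2.
Shipment 4: 0→3, due 7, lateness -4
Shipment 1: 3→8, due 11, lateness -3
Shipment 3: 8→18, due 16, lateness 2
Shipment 2: 18→29, due 12, lateness 17
Maximum = 17.
Difference = 22 − 17 = 5.

5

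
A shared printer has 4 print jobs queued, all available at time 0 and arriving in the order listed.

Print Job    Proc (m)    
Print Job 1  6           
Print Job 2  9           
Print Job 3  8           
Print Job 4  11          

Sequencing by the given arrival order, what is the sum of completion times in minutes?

78

FIFO (arrival order): Print Job 1 Print Job 2 Print Job 3 Print Job 4.
Print Job 1: 0→6
Print Job 2: 6→15
Print Job 3: 15→23
Print Job 4: 23→34
Sum = 6+15+23+34 = 78.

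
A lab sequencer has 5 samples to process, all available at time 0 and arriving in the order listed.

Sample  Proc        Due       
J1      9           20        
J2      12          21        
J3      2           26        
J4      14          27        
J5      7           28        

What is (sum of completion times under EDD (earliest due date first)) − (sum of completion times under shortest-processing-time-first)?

EDD (increasing due date): J1 J2 J3 J4 J5.
J1: 0→9
J2: 9→21
J3: 21→23
J4: 23→37
J5: 37→44
Sum = 9+21+23+37+44 = 134.
SPT (increasing processing time): J3 J5 J1 J2 J4.
J3: 0→2
J5: 2→9
J1: 9→18
J2: 18→30
J4: 30→44
Sum = 2+9+18+30+44 = 103.
Difference = 134 − 103 = 31.

31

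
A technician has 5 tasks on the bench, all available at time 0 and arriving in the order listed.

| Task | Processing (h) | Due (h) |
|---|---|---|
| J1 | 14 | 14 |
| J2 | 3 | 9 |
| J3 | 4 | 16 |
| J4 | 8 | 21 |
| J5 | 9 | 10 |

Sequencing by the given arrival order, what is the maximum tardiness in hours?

FIFO (arrival order): J1 J2 J3 J4 J5.
J1: 0→14, due 14, tardiness 0
J2: 14→17, due 9, tardiness 8
J3: 17→21, due 16, tardiness 5
J4: 21→29, due 21, tardiness 8
J5: 29→38, due 10, tardiness 28
Maximum = 28.

28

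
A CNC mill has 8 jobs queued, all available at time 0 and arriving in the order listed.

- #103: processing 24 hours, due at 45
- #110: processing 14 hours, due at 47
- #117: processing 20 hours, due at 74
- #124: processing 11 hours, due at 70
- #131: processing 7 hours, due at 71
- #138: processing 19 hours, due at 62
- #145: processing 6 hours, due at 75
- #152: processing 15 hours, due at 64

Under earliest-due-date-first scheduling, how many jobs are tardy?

EDD (increasing due date): #103 #110 #138 #152 #124 #131 #117 #145.
#103: 0→24, due 45, tardiness 0
#110: 24→38, due 47, tardiness 0
#138: 38→57, due 62, tardiness 0
#152: 57→72, due 64, tardiness 8
#124: 72→83, due 70, tardiness 13
#131: 83→90, due 71, tardiness 19
#117: 90→110, due 74, tardiness 36
#145: 110→116, due 75, tardiness 41
Late jobs: 5.

5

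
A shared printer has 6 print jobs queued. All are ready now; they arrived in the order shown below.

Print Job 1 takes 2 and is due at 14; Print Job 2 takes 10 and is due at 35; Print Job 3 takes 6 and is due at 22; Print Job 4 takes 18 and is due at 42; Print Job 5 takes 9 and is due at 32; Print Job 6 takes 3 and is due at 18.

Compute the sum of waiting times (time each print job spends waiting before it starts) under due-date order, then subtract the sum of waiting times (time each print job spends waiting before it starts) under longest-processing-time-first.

EDD (increasing due date): Print Job 1 Print Job 6 Print Job 3 Print Job 5 Print Job 2 Print Job 4.
Print Job 1: waits 0, runs 0→2
Print Job 6: waits 2, runs 2→5
Print Job 3: waits 5, runs 5→11
Print Job 5: waits 11, runs 11→20
Print Job 2: waits 20, runs 20→30
Print Job 4: waits 30, runs 30→48
Sum = 0+2+5+11+20+30 = 68.
LPT (decreasing processing time): Print Job 4 Print Job 2 Print Job 5 Print Job 3 Print Job 6 Print Job 1.
Print Job 4: waits 0, runs 0→18
Print Job 2: waits 18, runs 18→28
Print Job 5: waits 28, runs 28→37
Print Job 3: waits 37, runs 37→43
Print Job 6: waits 43, runs 43→46
Print Job 1: waits 46, runs 46→48
Sum = 0+18+28+37+43+46 = 172.
Difference = 68 − 172 = -104.

-104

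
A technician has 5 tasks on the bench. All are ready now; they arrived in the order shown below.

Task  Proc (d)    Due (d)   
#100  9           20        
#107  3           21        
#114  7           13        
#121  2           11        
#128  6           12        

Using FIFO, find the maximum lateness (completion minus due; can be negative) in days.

FIFO (arrival order): #100 #107 #114 #121 #128.
#100: 0→9, due 20, lateness -11
#107: 9→12, due 21, lateness -9
#114: 12→19, due 13, lateness 6
#121: 19→21, due 11, lateness 10
#128: 21→27, due 12, lateness 15
Maximum = 15.

15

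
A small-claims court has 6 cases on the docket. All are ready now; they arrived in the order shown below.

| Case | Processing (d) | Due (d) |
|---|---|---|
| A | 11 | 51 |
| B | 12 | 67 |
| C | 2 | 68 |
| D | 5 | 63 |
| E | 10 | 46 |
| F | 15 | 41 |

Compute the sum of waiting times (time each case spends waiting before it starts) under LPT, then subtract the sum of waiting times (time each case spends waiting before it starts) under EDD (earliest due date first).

11

LPT (decreasing processing time): F B A E D C.
F: waits 0, runs 0→15
B: waits 15, runs 15→27
A: waits 27, runs 27→38
E: waits 38, runs 38→48
D: waits 48, runs 48→53
C: waits 53, runs 53→55
Sum = 0+15+27+38+48+53 = 181.
EDD (increasing due date): F E A D B C.
F: waits 0, runs 0→15
E: waits 15, runs 15→25
A: waits 25, runs 25→36
D: waits 36, runs 36→41
B: waits 41, runs 41→53
C: waits 53, runs 53→55
Sum = 0+15+25+36+41+53 = 170.
Difference = 181 − 170 = 11.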